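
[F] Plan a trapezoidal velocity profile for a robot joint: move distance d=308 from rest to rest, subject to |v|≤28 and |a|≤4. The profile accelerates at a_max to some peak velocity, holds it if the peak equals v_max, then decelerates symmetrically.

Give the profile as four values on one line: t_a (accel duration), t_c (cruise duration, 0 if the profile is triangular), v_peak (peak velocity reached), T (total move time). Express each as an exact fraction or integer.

t_a=7 t_c=4 v_peak=28 T=18

(v_max)²/a_max = 28²/4 = 196
308 ≥ 196 ⇒ cruise phase
t_a = 28/4 = 7; v_peak = 28
d_cruise = 308 − 196 = 112; t_c = 112/28 = 4
T = 2·7 + 4 = 18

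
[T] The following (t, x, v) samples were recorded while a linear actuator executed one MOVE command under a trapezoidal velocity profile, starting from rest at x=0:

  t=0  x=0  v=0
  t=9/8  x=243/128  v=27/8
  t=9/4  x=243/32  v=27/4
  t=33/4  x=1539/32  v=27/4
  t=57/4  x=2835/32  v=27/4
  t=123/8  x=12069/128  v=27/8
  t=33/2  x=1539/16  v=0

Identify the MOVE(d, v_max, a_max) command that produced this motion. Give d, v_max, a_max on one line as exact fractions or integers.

final state: t=33/2, x=1539/16, v=0 → d = 1539/16
a_max = (27/8−0)/(9/8−0) = 3
max v = 27/4 over t∈[9/4,57/4] → v_max = 27/4
check: 27/4·(9/4+12) = 1539/16 ✓

d=1539/16 v_max=27/4 a_max=3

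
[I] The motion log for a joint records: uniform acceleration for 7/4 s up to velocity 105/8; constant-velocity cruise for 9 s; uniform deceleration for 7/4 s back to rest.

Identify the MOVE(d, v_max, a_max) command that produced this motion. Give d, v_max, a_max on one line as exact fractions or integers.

d=4515/32 v_max=105/8 a_max=15/2

a_max = (105/8)/(7/4) = 15/2
d_a = ½·105/8·7/4 = 735/64; d_c = 105/8·9 = 945/8
d = 2·735/64 + 945/8 = 4515/32
t_c = 9 > 0 ⇒ limit active, v_max = 105/8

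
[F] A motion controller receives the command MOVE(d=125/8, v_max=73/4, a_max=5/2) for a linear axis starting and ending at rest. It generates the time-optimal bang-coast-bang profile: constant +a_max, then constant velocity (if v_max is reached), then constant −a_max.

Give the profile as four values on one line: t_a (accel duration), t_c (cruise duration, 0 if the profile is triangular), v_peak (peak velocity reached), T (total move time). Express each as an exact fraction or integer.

t_a=5/2 t_c=0 v_peak=25/4 T=5

v_max²/a_max = (73/4)²/(5/2) = 5329/40
125/8 < 5329/40 so t_c = 0
v_peak = √(125/8·5/2) = √(625/16) = 25/4
t_a = (25/4)/(5/2) = 5/2; t_c = 0
T = 2·5/2 = 5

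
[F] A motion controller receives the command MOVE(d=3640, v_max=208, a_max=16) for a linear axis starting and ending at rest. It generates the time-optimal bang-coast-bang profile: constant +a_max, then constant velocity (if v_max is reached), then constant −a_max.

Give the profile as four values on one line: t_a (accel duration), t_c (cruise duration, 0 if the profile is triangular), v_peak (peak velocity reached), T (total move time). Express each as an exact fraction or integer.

(v_max)²/a_max = 208²/16 = 2704
3640 ≥ 2704 so v_max reached
t_a = 208/16 = 13; v_peak = 208
d_cruise = 3640 − 2704 = 936; t_c = 936/208 = 9/2
T = 2·13 + 9/2 = 61/2

t_a=13 t_c=9/2 v_peak=208 T=61/2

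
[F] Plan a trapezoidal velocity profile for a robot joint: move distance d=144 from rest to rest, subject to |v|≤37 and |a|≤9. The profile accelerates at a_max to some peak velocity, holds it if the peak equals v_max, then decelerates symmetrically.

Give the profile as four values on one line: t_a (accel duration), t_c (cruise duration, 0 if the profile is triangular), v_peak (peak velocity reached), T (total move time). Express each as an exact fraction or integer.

t_a=4 t_c=0 v_peak=36 T=8

vₘ²/aₘ = 37²/9 = 1369/9
144 < 1369/9 so t_c = 0
v_peak = √(144·9) = √1296 = 36
t_a = 36/9 = 4; t_c = 0
T = 2·4 = 8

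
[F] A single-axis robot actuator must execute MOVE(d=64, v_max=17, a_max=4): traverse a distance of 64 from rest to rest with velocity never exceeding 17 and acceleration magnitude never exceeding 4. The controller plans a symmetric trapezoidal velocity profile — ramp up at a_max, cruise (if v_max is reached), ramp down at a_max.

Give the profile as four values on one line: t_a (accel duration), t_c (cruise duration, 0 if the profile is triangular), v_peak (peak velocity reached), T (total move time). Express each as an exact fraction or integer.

vₘ²/aₘ = 17²/4 = 289/4
64 < 289/4 ⇒ no cruise
v_peak = √(64·4) = √256 = 16
t_a = 16/4 = 4; t_c = 0
T = 2·4 = 8

t_a=4 t_c=0 v_peak=16 T=8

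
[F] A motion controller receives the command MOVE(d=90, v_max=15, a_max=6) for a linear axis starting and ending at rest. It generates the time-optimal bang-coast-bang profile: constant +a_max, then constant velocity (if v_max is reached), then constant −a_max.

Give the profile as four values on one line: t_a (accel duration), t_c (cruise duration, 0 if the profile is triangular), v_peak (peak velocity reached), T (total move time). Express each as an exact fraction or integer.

v_max²/a_max = 15²/6 = 75/2
90 ≥ 75/2 ⇒ cruise phase
t_a = 15/6 = 5/2; v_peak = 15
d_cruise = 90 − 75/2 = 105/2; t_c = (105/2)/15 = 7/2
T = 2·5/2 + 7/2 = 17/2

t_a=5/2 t_c=7/2 v_peak=15 T=17/2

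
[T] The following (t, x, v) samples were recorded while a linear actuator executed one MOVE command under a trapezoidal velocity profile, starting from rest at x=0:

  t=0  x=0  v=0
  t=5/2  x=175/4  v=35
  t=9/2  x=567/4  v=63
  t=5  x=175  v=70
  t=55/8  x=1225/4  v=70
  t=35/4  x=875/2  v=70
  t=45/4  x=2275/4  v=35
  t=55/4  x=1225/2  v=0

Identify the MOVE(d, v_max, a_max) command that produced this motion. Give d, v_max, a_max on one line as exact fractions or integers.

final state: t=55/4, x=1225/2, v=0 → d = 1225/2
a_max = (35−0)/(5/2−0) = 14
max v = 70 over t∈[5,35/4] → v_max = 70
check: 70·(5+15/4) = 1225/2 ✓

d=1225/2 v_max=70 a_max=14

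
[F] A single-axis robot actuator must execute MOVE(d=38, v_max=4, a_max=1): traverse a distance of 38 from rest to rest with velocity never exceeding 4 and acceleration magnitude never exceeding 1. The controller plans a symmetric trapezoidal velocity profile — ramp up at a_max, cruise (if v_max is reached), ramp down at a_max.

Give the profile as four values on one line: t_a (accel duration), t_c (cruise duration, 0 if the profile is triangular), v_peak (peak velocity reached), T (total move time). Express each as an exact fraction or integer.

vₘ²/aₘ = 4²/1 = 16
38 ≥ 16 → trapezoidal
t_a = 4/1 = 4; v_peak = 4
d_cruise = 38 − 16 = 22; t_c = 22/4 = 11/2
T = 2·4 + 11/2 = 27/2

t_a=4 t_c=11/2 v_peak=4 T=27/2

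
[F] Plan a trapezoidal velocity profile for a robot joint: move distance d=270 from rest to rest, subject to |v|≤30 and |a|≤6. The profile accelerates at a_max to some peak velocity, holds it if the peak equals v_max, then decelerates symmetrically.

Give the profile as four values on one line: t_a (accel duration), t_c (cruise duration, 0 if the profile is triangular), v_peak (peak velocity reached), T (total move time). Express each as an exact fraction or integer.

(v_max)²/a_max = 30²/6 = 150
270 ≥ 150 so v_max reached
t_a = 30/6 = 5; v_peak = 30
d_cruise = 270 − 150 = 120; t_c = 120/30 = 4
T = 2·5 + 4 = 14

t_a=5 t_c=4 v_peak=30 T=14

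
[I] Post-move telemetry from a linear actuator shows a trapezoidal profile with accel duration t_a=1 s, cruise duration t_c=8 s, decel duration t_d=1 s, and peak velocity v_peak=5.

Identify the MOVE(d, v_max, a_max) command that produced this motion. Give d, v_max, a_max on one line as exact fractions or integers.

a_max = 5/1 = 5
d_a = ½·5·1 = 5/2; d_c = 5·8 = 40
d = 2·5/2 + 40 = 45
t_c = 8 > 0 ⇒ limit active, v_max = 5

d=45 v_max=5 a_max=5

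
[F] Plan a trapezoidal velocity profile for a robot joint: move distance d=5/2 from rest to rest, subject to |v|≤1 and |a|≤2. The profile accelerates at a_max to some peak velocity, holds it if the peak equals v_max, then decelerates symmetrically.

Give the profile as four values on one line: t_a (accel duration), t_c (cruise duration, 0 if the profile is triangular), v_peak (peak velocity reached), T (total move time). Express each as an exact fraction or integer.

(v_max)²/a_max = 1²/2 = 1/2
5/2 ≥ 1/2 → trapezoidal
t_a = 1/2; v_peak = 1
d_cruise = 5/2 − 1/2 = 2; t_c = 2/1 = 2
T = 2·1/2 + 2 = 3

t_a=1/2 t_c=2 v_peak=1 T=3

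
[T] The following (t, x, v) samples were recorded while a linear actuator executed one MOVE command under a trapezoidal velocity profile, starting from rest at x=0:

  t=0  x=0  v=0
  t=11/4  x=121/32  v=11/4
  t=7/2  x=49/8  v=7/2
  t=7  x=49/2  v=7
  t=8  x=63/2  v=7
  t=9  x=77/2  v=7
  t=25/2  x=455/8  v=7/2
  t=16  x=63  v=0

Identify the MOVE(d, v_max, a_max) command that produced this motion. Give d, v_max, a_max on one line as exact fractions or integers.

final state: t=16, x=63, v=0 → d = 63
a_max = (11/4−0)/(11/4−0) = 1
max v = 7 over t∈[7,9] → v_max = 7
check: 7·(7+2) = 63 ✓

d=63 v_max=7 a_max=1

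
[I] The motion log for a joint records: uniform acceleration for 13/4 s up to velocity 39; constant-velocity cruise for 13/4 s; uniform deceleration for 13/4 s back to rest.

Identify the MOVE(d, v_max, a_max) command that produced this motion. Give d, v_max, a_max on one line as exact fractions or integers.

d=507/2 v_max=39 a_max=12

a_max = 39/(13/4) = 12
d_a = ½·39·13/4 = 507/8; d_c = 39·13/4 = 507/4
d = 2·507/8 + 507/4 = 507/2
t_c = 13/4 > 0 ⇒ limit active, v_max = 39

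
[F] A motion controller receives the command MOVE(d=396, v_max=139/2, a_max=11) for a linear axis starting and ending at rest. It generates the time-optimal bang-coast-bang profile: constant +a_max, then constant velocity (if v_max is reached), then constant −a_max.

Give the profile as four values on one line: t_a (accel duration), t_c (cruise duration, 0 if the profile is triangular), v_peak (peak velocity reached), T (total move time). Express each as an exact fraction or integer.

v_max²/a_max = (139/2)²/11 = 19321/44
396 < 19321/44 → triangular
v_peak = √(396·11) = √4356 = 66
t_a = 66/11 = 6; t_c = 0
T = 2·6 = 12

t_a=6 t_c=0 v_peak=66 T=12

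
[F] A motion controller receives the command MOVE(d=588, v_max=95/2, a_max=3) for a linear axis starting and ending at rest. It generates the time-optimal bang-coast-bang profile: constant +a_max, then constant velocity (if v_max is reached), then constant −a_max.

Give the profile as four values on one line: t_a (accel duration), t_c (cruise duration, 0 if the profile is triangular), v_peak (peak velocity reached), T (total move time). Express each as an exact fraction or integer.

t_a=14 t_c=0 v_peak=42 T=28

(v_max)²/a_max = (95/2)²/3 = 9025/12
588 < 9025/12 → triangular
v_peak = √(588·3) = √1764 = 42
t_a = 42/3 = 14; t_c = 0
T = 2·14 = 28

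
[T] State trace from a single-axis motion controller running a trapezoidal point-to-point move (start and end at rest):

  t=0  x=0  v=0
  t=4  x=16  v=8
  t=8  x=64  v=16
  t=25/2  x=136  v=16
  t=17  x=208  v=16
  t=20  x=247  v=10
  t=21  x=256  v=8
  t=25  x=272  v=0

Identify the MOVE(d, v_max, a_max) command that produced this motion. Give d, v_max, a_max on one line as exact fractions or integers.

final state: t=25, x=272, v=0 → d = 272
a_max = (8−0)/(4−0) = 2
max v = 16 over t∈[8,17] → v_max = 16
check: 16·(8+9) = 272 ✓

d=272 v_max=16 a_max=2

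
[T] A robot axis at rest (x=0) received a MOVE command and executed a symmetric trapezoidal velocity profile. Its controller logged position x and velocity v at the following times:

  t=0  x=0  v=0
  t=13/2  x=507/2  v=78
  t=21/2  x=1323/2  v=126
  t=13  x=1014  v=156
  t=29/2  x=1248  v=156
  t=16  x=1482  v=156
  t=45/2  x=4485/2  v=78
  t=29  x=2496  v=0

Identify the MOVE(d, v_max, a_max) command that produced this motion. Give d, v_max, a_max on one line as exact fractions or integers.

d=2496 v_max=156 a_max=12

final state: t=29, x=2496, v=0 → d = 2496
a_max = (78−0)/(13/2−0) = 12
max v = 156 over t∈[13,16] → v_max = 156
check: 156·(13+3) = 2496 ✓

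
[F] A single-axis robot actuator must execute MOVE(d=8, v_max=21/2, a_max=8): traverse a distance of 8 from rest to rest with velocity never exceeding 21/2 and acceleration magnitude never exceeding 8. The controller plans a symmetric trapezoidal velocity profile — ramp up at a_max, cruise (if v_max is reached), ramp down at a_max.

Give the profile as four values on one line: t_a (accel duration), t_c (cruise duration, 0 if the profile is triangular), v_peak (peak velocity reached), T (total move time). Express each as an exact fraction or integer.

(v_max)²/a_max = (21/2)²/8 = 441/32
8 < 441/32 so t_c = 0
v_peak = √(8·8) = √64 = 8
t_a = 8/8 = 1; t_c = 0
T = 2·1 = 2

t_a=1 t_c=0 v_peak=8 T=2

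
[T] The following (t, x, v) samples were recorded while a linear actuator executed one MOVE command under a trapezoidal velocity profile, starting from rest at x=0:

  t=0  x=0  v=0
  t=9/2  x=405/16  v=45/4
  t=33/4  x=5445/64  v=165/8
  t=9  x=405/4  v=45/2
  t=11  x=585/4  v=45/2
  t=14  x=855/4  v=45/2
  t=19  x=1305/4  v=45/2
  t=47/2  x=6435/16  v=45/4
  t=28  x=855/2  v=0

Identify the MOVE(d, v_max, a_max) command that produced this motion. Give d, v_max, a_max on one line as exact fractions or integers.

final state: t=28, x=855/2, v=0 → d = 855/2
a_max = (45/4−0)/(9/2−0) = 5/2
max v = 45/2 over t∈[9,19] → v_max = 45/2
check: 45/2·(9+10) = 855/2 ✓

d=855/2 v_max=45/2 a_max=5/2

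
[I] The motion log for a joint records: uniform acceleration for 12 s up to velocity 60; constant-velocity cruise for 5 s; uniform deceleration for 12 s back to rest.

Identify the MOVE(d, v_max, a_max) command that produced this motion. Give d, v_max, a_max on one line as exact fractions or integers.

d=1020 v_max=60 a_max=5

a_max = 60/12 = 5
d_a = ½·60·12 = 360; d_c = 60·5 = 300
d = 2·360 + 300 = 1020
t_c = 5 > 0 → v_max = v_peak = 60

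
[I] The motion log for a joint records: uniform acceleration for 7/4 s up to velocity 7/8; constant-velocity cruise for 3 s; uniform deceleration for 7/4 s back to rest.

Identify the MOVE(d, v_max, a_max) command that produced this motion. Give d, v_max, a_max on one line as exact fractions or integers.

d=133/32 v_max=7/8 a_max=1/2

a_max = (7/8)/(7/4) = 1/2
d_a = ½·7/8·7/4 = 49/64; d_c = 7/8·3 = 21/8
d = 2·49/64 + 21/8 = 133/32
t_c = 3 > 0 so v_max = 7/8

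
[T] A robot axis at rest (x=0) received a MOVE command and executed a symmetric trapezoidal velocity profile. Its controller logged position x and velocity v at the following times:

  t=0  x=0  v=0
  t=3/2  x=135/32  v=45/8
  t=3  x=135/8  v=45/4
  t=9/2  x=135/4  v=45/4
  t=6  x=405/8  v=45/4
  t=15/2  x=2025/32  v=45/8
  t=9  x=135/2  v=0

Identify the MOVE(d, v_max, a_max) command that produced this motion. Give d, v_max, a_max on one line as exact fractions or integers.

d=135/2 v_max=45/4 a_max=15/4

final state: t=9, x=135/2, v=0 → d = 135/2
a_max = (45/8−0)/(3/2−0) = 15/4
max v = 45/4 over t∈[3,6] → v_max = 45/4
check: 45/4·(3+3) = 135/2 ✓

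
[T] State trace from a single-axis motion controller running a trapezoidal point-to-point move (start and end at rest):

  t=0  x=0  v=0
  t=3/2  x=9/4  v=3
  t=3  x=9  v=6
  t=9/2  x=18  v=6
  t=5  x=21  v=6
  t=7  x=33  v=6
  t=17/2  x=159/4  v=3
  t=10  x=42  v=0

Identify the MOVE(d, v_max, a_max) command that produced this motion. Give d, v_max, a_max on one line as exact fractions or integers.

d=42 v_max=6 a_max=2

final state: t=10, x=42, v=0 → d = 42
a_max = (3−0)/(3/2−0) = 2
max v = 6 over t∈[3,7] → v_max = 6
check: 6·(3+4) = 42 ✓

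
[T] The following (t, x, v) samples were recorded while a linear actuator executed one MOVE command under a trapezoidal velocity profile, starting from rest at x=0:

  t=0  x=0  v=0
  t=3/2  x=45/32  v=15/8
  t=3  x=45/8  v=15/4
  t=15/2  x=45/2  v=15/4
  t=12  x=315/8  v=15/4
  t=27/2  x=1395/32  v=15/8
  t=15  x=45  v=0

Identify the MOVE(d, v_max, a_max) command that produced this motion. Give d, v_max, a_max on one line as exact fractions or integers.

final state: t=15, x=45, v=0 → d = 45
a_max = (15/8−0)/(3/2−0) = 5/4
max v = 15/4 over t∈[3,12] → v_max = 15/4
check: 15/4·(3+9) = 45 ✓

d=45 v_max=15/4 a_max=5/4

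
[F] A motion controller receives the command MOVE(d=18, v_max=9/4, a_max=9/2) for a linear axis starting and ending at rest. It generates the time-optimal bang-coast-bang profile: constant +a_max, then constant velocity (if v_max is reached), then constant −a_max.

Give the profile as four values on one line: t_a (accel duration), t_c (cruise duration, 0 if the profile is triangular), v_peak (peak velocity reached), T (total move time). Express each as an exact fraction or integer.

(v_max)²/a_max = (9/4)²/(9/2) = 9/8
18 ≥ 9/8 ⇒ cruise phase
t_a = (9/4)/(9/2) = 1/2; v_peak = 9/4
d_cruise = 18 − 9/8 = 135/8; t_c = (135/8)/(9/4) = 15/2
T = 2·1/2 + 15/2 = 17/2

t_a=1/2 t_c=15/2 v_peak=9/4 T=17/2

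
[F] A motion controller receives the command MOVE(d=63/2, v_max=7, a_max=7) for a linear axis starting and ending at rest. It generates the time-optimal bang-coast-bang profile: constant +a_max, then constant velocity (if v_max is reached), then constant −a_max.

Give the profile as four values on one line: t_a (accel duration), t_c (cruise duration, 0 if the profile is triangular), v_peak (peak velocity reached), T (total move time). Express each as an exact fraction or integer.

t_a=1 t_c=7/2 v_peak=7 T=11/2

(v_max)²/a_max = 7²/7 = 7
63/2 ≥ 7 → trapezoidal
t_a = 7/7 = 1; v_peak = 7
d_cruise = 63/2 − 7 = 49/2; t_c = (49/2)/7 = 7/2
T = 2·1 + 7/2 = 11/2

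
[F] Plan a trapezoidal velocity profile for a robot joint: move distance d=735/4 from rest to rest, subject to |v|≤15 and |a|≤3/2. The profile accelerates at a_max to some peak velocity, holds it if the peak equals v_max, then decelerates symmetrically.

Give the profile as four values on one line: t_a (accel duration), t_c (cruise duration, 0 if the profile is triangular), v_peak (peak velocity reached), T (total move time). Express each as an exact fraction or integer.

vₘ²/aₘ = 15²/(3/2) = 150
735/4 ≥ 150 ⇒ cruise phase
t_a = 15/(3/2) = 10; v_peak = 15
d_cruise = 735/4 − 150 = 135/4; t_c = (135/4)/15 = 9/4
T = 2·10 + 9/4 = 89/4

t_a=10 t_c=9/4 v_peak=15 T=89/4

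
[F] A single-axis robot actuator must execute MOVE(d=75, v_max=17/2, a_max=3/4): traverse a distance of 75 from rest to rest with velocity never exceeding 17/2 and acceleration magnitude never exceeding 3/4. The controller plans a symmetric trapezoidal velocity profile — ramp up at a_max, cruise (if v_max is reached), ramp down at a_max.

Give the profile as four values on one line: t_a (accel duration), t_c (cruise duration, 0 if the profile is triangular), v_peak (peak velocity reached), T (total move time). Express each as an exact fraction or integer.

(v_max)²/a_max = (17/2)²/(3/4) = 289/3
75 < 289/3 ⇒ no cruise
v_peak = √(75·3/4) = √(225/4) = 15/2
t_a = (15/2)/(3/4) = 10; t_c = 0
T = 2·10 = 20

t_a=10 t_c=0 v_peak=15/2 T=20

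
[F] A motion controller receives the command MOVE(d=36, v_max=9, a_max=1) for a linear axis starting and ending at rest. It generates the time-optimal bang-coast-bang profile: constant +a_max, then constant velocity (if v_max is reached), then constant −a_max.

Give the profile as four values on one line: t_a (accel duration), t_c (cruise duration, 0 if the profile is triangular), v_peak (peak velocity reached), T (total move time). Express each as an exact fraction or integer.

t_a=6 t_c=0 v_peak=6 T=12

vₘ²/aₘ = 9²/1 = 81
36 < 81 so t_c = 0
v_peak = √(36·1) = √36 = 6
t_a = 6/1 = 6; t_c = 0
T = 2·6 = 12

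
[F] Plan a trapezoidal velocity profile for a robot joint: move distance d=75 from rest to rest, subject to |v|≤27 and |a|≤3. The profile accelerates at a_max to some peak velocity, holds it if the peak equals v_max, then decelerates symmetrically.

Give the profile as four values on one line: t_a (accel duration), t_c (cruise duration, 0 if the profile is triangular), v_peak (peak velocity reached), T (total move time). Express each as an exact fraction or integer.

t_a=5 t_c=0 v_peak=15 T=10

(v_max)²/a_max = 27²/3 = 243
75 < 243 ⇒ no cruise
v_peak = √(75·3) = √225 = 15
t_a = 15/3 = 5; t_c = 0
T = 2·5 = 10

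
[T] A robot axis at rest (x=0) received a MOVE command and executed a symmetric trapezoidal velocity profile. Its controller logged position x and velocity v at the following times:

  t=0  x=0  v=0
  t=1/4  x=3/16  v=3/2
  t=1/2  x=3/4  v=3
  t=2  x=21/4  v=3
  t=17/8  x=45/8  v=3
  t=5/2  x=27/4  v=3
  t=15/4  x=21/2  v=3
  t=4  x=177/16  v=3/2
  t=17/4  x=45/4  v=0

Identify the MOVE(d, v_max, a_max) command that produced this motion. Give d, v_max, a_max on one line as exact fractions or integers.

final state: t=17/4, x=45/4, v=0 → d = 45/4
a_max = (3/2−0)/(1/4−0) = 6
max v = 3 over t∈[1/2,15/4] → v_max = 3
check: 3·(1/2+13/4) = 45/4 ✓

d=45/4 v_max=3 a_max=6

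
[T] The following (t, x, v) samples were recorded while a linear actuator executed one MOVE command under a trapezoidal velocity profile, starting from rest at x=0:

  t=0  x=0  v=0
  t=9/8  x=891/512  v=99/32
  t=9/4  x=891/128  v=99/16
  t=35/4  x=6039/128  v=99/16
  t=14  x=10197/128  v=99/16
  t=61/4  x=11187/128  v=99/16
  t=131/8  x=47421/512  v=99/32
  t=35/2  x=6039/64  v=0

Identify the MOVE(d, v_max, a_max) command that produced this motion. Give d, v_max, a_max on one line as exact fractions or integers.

final state: t=35/2, x=6039/64, v=0 → d = 6039/64
a_max = (99/32−0)/(9/8−0) = 11/4
max v = 99/16 over t∈[9/4,61/4] → v_max = 99/16
check: 99/16·(9/4+13) = 6039/64 ✓

d=6039/64 v_max=99/16 a_max=11/4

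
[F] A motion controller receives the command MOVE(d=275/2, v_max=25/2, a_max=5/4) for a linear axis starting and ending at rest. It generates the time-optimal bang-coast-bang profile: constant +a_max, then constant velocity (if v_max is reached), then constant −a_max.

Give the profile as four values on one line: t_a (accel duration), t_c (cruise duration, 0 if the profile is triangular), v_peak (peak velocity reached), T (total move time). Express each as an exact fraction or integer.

t_a=10 t_c=1 v_peak=25/2 T=21

v_max²/a_max = (25/2)²/(5/4) = 125
275/2 ≥ 125 ⇒ cruise phase
t_a = (25/2)/(5/4) = 10; v_peak = 25/2
d_cruise = 275/2 − 125 = 25/2; t_c = (25/2)/(25/2) = 1
T = 2·10 + 1 = 21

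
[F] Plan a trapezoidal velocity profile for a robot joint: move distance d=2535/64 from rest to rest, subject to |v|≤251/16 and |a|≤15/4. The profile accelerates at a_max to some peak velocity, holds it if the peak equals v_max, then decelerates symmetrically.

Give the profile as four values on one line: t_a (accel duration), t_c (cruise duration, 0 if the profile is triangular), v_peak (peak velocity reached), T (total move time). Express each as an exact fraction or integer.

vₘ²/aₘ = (251/16)²/(15/4) = 63001/960
2535/64 < 63001/960 so t_c = 0
v_peak = √(2535/64·15/4) = √(38025/256) = 195/16
t_a = (195/16)/(15/4) = 13/4; t_c = 0
T = 2·13/4 = 13/2

t_a=13/4 t_c=0 v_peak=195/16 T=13/2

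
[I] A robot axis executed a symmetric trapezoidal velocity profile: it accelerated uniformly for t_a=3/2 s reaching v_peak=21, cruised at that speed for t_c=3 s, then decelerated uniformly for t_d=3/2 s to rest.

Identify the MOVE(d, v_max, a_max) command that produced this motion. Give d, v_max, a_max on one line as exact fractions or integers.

d=189/2 v_max=21 a_max=14

a_max = 21/(3/2) = 14
d_a = ½·21·3/2 = 63/4; d_c = 21·3 = 63
d = 2·63/4 + 63 = 189/2
t_c = 3 > 0 so v_max = 21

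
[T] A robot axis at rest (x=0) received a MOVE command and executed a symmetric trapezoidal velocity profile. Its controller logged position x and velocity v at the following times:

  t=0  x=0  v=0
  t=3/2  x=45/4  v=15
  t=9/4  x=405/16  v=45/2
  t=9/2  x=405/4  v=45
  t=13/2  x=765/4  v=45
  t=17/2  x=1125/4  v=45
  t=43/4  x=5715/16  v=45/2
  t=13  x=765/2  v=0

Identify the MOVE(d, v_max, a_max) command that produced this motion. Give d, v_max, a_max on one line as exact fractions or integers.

d=765/2 v_max=45 a_max=10

final state: t=13, x=765/2, v=0 → d = 765/2
a_max = (15−0)/(3/2−0) = 10
max v = 45 over t∈[9/2,17/2] → v_max = 45
check: 45·(9/2+4) = 765/2 ✓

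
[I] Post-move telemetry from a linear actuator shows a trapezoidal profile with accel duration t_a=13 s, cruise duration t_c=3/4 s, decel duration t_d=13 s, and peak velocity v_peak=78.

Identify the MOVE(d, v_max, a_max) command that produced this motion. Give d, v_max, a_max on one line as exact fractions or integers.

a_max = 78/13 = 6
d_a = ½·78·13 = 507; d_c = 78·3/4 = 117/2
d = 2·507 + 117/2 = 2145/2
t_c = 3/4 > 0 → v_max = v_peak = 78

d=2145/2 v_max=78 a_max=6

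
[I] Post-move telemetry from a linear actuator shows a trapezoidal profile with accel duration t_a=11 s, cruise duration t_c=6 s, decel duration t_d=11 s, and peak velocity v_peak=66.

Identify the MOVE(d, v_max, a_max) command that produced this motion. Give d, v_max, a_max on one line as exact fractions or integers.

d=1122 v_max=66 a_max=6

a_max = 66/11 = 6
d_a = ½·66·11 = 363; d_c = 66·6 = 396
d = 2·363 + 396 = 1122
t_c = 6 > 0 ⇒ limit active, v_max = 66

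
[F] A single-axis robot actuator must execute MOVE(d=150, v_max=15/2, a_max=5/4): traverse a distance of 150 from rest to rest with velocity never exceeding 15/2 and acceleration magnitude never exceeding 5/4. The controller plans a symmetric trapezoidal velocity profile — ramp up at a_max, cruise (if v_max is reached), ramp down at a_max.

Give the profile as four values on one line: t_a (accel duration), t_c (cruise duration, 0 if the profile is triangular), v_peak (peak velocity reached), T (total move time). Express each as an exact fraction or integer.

t_a=6 t_c=14 v_peak=15/2 T=26

v_max²/a_max = (15/2)²/(5/4) = 45
150 ≥ 45 so v_max reached
t_a = (15/2)/(5/4) = 6; v_peak = 15/2
d_cruise = 150 − 45 = 105; t_c = 105/(15/2) = 14
T = 2·6 + 14 = 26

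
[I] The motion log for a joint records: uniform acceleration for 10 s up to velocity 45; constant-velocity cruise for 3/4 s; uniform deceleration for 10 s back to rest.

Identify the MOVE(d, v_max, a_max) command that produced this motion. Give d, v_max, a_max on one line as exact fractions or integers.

a_max = 45/10 = 9/2
d_a = ½·45·10 = 225; d_c = 45·3/4 = 135/4
d = 2·225 + 135/4 = 1935/4
t_c = 3/4 > 0 → v_max = v_peak = 45

d=1935/4 v_max=45 a_max=9/2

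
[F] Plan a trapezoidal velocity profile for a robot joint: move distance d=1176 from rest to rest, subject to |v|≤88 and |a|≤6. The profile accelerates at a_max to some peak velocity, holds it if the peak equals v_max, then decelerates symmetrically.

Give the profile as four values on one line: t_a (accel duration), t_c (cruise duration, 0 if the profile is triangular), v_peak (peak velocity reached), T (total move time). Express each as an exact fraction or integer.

(v_max)²/a_max = 88²/6 = 3872/3
1176 < 3872/3 ⇒ no cruise
v_peak = √(1176·6) = √7056 = 84
t_a = 84/6 = 14; t_c = 0
T = 2·14 = 28

t_a=14 t_c=0 v_peak=84 T=28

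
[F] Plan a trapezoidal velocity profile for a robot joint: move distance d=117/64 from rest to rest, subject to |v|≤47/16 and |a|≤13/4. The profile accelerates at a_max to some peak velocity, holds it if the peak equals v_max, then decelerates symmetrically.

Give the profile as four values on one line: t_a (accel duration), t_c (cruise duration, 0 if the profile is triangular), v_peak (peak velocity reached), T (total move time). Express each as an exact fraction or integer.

(v_max)²/a_max = (47/16)²/(13/4) = 2209/832
117/64 < 2209/832 ⇒ no cruise
v_peak = √(117/64·13/4) = √(1521/256) = 39/16
t_a = (39/16)/(13/4) = 3/4; t_c = 0
T = 2·3/4 = 3/2

t_a=3/4 t_c=0 v_peak=39/16 T=3/2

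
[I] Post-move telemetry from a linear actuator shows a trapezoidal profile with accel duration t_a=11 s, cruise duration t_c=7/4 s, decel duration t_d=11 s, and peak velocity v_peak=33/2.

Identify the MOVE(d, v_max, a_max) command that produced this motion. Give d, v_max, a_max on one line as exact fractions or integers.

a_max = (33/2)/11 = 3/2
d_a = ½·33/2·11 = 363/4; d_c = 33/2·7/4 = 231/8
d = 2·363/4 + 231/8 = 1683/8
t_c = 7/4 > 0 so v_max = 33/2

d=1683/8 v_max=33/2 a_max=3/2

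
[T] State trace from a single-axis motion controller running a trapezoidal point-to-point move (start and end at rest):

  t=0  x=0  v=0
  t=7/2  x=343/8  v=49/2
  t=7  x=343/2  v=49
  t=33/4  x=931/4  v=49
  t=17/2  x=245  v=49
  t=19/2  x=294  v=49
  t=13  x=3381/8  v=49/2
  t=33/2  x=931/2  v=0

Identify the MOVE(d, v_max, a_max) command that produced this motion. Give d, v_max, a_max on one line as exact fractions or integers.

final state: t=33/2, x=931/2, v=0 → d = 931/2
a_max = (49/2−0)/(7/2−0) = 7
max v = 49 over t∈[7,19/2] → v_max = 49
check: 49·(7+5/2) = 931/2 ✓

d=931/2 v_max=49 a_max=7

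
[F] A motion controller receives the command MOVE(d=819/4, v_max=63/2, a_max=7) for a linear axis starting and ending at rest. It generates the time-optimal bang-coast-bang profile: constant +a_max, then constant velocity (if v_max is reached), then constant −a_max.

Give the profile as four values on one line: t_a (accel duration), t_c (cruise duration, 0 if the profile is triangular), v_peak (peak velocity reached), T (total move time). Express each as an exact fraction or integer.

v_max²/a_max = (63/2)²/7 = 567/4
819/4 ≥ 567/4 so v_max reached
t_a = (63/2)/7 = 9/2; v_peak = 63/2
d_cruise = 819/4 − 567/4 = 63; t_c = 63/(63/2) = 2
T = 2·9/2 + 2 = 11

t_a=9/2 t_c=2 v_peak=63/2 T=11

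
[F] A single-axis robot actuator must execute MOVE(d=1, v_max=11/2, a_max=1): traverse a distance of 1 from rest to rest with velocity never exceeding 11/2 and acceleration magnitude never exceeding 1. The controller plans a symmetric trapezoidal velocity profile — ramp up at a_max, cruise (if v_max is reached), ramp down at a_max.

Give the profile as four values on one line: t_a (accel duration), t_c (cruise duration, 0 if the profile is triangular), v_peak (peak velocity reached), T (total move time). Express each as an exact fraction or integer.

vₘ²/aₘ = (11/2)²/1 = 121/4
1 < 121/4 → triangular
v_peak = √(1·1) = √1 = 1
t_a = 1/1 = 1; t_c = 0
T = 2·1 = 2

t_a=1 t_c=0 v_peak=1 T=2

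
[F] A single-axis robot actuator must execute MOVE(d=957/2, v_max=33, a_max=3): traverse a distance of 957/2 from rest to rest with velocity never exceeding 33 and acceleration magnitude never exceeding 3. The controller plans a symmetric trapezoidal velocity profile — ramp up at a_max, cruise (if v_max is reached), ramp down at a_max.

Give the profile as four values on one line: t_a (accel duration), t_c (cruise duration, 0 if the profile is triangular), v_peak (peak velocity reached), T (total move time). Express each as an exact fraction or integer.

vₘ²/aₘ = 33²/3 = 363
957/2 ≥ 363 ⇒ cruise phase
t_a = 33/3 = 11; v_peak = 33
d_cruise = 957/2 − 363 = 231/2; t_c = (231/2)/33 = 7/2
T = 2·11 + 7/2 = 51/2

t_a=11 t_c=7/2 v_peak=33 T=51/2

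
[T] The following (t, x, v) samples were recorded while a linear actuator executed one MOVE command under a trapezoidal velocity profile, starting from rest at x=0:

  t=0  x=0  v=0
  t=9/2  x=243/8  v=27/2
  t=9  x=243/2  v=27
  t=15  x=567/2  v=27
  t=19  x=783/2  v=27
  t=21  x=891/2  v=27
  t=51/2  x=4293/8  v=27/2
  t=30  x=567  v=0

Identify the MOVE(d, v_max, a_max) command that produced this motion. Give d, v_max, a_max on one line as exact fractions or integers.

d=567 v_max=27 a_max=3

final state: t=30, x=567, v=0 → d = 567
a_max = (27/2−0)/(9/2−0) = 3
max v = 27 over t∈[9,21] → v_max = 27
check: 27·(9+12) = 567 ✓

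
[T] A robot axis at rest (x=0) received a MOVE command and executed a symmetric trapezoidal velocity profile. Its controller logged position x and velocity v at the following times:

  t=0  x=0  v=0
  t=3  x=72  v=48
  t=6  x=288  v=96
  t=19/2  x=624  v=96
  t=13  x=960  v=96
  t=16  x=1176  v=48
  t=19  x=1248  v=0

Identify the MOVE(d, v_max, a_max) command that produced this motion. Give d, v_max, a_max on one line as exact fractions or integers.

final state: t=19, x=1248, v=0 → d = 1248
a_max = (48−0)/(3−0) = 16
max v = 96 over t∈[6,13] → v_max = 96
check: 96·(6+7) = 1248 ✓

d=1248 v_max=96 a_max=16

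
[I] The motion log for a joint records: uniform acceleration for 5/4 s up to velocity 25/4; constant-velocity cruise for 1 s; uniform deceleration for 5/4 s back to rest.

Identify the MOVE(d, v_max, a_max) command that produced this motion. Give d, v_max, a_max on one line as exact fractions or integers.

d=225/16 v_max=25/4 a_max=5

a_max = (25/4)/(5/4) = 5
d_a = ½·25/4·5/4 = 125/32; d_c = 25/4·1 = 25/4
d = 2·125/32 + 25/4 = 225/16
t_c = 1 > 0 ⇒ limit active, v_max = 25/4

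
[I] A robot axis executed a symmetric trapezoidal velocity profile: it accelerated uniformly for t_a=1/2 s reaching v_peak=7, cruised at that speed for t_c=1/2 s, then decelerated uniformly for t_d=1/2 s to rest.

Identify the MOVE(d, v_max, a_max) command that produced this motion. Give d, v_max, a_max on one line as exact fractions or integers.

d=7 v_max=7 a_max=14

a_max = 7/(1/2) = 14
d_a = ½·7·1/2 = 7/4; d_c = 7·1/2 = 7/2
d = 2·7/4 + 7/2 = 7
t_c = 1/2 > 0 ⇒ limit active, v_max = 7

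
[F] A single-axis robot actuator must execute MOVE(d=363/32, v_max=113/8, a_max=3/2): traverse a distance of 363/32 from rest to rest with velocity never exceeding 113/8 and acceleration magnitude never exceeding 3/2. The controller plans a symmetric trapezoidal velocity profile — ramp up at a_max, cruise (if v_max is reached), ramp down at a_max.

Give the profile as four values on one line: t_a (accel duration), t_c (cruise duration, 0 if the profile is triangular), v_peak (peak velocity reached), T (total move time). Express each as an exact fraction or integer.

t_a=11/4 t_c=0 v_peak=33/8 T=11/2

(v_max)²/a_max = (113/8)²/(3/2) = 12769/96
363/32 < 12769/96 so t_c = 0
v_peak = √(363/32·3/2) = √(1089/64) = 33/8
t_a = (33/8)/(3/2) = 11/4; t_c = 0
T = 2·11/4 = 11/2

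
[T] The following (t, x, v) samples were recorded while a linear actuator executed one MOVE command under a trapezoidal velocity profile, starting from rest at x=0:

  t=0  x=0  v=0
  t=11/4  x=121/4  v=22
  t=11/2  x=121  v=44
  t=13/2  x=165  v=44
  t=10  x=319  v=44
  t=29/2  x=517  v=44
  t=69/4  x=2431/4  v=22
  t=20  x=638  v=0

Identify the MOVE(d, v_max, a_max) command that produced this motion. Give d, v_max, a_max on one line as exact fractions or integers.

final state: t=20, x=638, v=0 → d = 638
a_max = (22−0)/(11/4−0) = 8
max v = 44 over t∈[11/2,29/2] → v_max = 44
check: 44·(11/2+9) = 638 ✓

d=638 v_max=44 a_max=8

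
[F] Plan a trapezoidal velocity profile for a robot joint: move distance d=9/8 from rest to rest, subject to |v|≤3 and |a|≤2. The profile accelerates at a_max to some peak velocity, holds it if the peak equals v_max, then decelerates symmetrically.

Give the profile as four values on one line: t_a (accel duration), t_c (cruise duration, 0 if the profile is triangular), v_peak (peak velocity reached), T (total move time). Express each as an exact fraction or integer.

(v_max)²/a_max = 3²/2 = 9/2
9/8 < 9/2 → triangular
v_peak = √(9/8·2) = √(9/4) = 3/2
t_a = (3/2)/2 = 3/4; t_c = 0
T = 2·3/4 = 3/2

t_a=3/4 t_c=0 v_peak=3/2 T=3/2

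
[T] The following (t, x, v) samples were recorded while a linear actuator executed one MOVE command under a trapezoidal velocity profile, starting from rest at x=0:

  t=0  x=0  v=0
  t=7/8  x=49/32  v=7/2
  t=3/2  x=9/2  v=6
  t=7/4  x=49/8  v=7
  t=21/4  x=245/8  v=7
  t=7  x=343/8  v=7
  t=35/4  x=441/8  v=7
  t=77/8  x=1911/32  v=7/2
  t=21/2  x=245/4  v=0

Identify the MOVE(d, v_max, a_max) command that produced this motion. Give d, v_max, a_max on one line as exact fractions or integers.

d=245/4 v_max=7 a_max=4

final state: t=21/2, x=245/4, v=0 → d = 245/4
a_max = (7/2−0)/(7/8−0) = 4
max v = 7 over t∈[7/4,35/4] → v_max = 7
check: 7·(7/4+7) = 245/4 ✓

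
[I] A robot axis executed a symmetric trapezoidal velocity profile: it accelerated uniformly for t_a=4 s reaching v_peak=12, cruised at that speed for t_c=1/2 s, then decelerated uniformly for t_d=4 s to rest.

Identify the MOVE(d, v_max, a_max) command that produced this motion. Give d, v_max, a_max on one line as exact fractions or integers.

d=54 v_max=12 a_max=3

a_max = 12/4 = 3
d_a = ½·12·4 = 24; d_c = 12·1/2 = 6
d = 2·24 + 6 = 54
t_c = 1/2 > 0 → v_max = v_peak = 12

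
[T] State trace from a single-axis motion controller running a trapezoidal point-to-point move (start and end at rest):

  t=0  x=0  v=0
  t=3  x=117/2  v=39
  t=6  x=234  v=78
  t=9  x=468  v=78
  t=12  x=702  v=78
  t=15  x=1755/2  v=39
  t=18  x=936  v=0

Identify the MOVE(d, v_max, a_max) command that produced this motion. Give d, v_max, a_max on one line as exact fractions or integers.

d=936 v_max=78 a_max=13

final state: t=18, x=936, v=0 → d = 936
a_max = (39−0)/(3−0) = 13
max v = 78 over t∈[6,12] → v_max = 78
check: 78·(6+6) = 936 ✓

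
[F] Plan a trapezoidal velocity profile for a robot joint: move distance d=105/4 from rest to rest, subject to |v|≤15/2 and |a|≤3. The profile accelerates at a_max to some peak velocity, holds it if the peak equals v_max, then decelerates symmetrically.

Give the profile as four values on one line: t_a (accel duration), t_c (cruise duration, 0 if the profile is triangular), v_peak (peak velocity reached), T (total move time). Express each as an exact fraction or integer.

v_max²/a_max = (15/2)²/3 = 75/4
105/4 ≥ 75/4 so v_max reached
t_a = (15/2)/3 = 5/2; v_peak = 15/2
d_cruise = 105/4 − 75/4 = 15/2; t_c = (15/2)/(15/2) = 1
T = 2·5/2 + 1 = 6

t_a=5/2 t_c=1 v_peak=15/2 T=6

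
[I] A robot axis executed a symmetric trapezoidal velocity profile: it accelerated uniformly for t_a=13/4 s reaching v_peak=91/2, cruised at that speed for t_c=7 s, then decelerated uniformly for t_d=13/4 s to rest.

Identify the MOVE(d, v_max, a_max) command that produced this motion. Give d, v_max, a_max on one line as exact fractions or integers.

a_max = (91/2)/(13/4) = 14
d_a = ½·91/2·13/4 = 1183/16; d_c = 91/2·7 = 637/2
d = 2·1183/16 + 637/2 = 3731/8
t_c = 7 > 0 so v_max = 91/2

d=3731/8 v_max=91/2 a_max=14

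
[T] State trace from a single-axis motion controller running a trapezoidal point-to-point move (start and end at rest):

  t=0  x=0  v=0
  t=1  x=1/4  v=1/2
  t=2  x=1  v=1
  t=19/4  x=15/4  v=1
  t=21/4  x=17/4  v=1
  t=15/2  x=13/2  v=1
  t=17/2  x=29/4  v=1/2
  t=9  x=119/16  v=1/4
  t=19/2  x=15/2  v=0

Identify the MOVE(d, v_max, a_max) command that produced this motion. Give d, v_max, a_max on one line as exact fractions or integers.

final state: t=19/2, x=15/2, v=0 → d = 15/2
a_max = (1/2−0)/(1−0) = 1/2
max v = 1 over t∈[2,15/2] → v_max = 1
check: 1·(2+11/2) = 15/2 ✓

d=15/2 v_max=1 a_max=1/2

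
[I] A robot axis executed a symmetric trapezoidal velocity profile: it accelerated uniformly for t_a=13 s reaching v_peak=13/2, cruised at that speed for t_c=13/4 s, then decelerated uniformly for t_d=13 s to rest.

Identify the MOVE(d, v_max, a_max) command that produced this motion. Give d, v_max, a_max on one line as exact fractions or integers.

a_max = (13/2)/13 = 1/2
d_a = ½·13/2·13 = 169/4; d_c = 13/2·13/4 = 169/8
d = 2·169/4 + 169/8 = 845/8
t_c = 13/4 > 0 so v_max = 13/2

d=845/8 v_max=13/2 a_max=1/2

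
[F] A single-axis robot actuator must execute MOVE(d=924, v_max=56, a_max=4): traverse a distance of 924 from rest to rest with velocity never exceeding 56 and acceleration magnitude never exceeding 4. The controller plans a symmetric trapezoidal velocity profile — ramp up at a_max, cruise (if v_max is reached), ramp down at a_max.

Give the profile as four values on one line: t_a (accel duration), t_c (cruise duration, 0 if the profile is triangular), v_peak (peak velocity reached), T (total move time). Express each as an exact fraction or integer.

v_max²/a_max = 56²/4 = 784
924 ≥ 784 so v_max reached
t_a = 56/4 = 14; v_peak = 56
d_cruise = 924 − 784 = 140; t_c = 140/56 = 5/2
T = 2·14 + 5/2 = 61/2

t_a=14 t_c=5/2 v_peak=56 T=61/2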